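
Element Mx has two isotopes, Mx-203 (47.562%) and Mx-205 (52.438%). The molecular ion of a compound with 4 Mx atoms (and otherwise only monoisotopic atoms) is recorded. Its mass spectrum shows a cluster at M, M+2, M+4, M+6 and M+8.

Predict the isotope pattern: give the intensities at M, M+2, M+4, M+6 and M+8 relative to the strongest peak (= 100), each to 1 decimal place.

13.7 : 60.5 : 100.0 : 73.5 : 20.3

The 4 Mx atoms are independent, so intensities follow the terms of (0.47562 + 0.52438)^4.
P(M) = 0.47562^4 = 0.051173
P(M+2) = 4 × 0.47562^3 × 0.52438^1 = 0.225677
P(M+4) = 6 × 0.47562^2 × 0.52438^2 = 0.373219
P(M+6) = 4 × 0.47562^1 × 0.52438^3 = 0.274321
P(M+8) = 0.52438^4 = 0.075611
The M+4 peak is largest (0.373219); scaling to 100 gives 13.7 : 60.5 : 100.0 : 73.5 : 20.3.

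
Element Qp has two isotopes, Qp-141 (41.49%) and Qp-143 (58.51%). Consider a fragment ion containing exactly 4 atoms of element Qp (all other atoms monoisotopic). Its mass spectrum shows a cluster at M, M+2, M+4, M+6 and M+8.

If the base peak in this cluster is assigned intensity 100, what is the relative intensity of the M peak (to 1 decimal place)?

Binomial terms of (0.4149 + 0.5851)^4: M 0.0296, M+2 0.1672, M+4 0.3536, M+6 0.3324, M+8 0.1172 → M+4 is the base peak.
P(M+4) = C(4,2) × 0.4149^2 × 0.5851^2 = 6 × 0.17214201 × 0.34234201 = 0.353589 (base)
P(M) = C(4,0) × 0.4149^4 × 0.5851^0 = 1 × 0.02963287 × 1.0000 = 0.029633
Relative intensity = 0.029633 / 0.353589 × 100 = 8.4

8.4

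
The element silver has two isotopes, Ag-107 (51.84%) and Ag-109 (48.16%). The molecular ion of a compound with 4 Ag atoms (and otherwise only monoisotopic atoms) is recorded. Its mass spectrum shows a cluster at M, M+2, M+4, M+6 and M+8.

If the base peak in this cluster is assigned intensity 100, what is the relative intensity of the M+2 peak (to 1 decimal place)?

71.8

(0.5184 + 0.4816)^4 gives M 0.0722, M+2 0.2684, M+4 0.3740, M+6 0.2316, M+8 0.0538; the largest is M+4.
P(M+4) = C(4,2) × 0.5184^2 × 0.4816^2 = 6 × 0.26873856 × 0.23193856 = 0.373985 (base)
P(M+2) = C(4,1) × 0.5184^3 × 0.4816^1 = 4 × 0.13931407 × 0.4816 = 0.268375
Relative intensity = 0.268375 / 0.373985 × 100 = 71.8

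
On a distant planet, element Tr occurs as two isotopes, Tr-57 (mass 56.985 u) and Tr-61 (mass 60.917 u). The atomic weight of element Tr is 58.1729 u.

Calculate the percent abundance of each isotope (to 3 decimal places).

With x = fraction of Tr-57 (so Tr-61 is 1 − x):
56.985·x + 60.917·(1 − x) = 58.1729
(56.985 − 60.917)·x = 58.1729 − 60.917
x = -2.7441 / -3.932 = 0.69789 → 69.789% Tr-57, 30.211% Tr-61.

Tr-57: 69.789%, Tr-61: 30.211%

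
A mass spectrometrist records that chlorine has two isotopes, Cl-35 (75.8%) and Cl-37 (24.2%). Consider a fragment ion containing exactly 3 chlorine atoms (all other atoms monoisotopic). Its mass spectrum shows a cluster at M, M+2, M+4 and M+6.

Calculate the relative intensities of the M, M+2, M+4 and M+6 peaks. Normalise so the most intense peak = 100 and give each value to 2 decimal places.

100.00 : 95.78 : 30.58 : 3.25

Each Cl atom is independently Cl-35 (p = 0.758) or Cl-37 (q = 0.242); the cluster is the binomial expansion (p + q)^3.
P(M) = 0.758^3 = 0.435520
P(M+2) = 3 × 0.758^2 × 0.242^1 = 0.417133
P(M+4) = 3 × 0.758^1 × 0.242^2 = 0.133175
P(M+6) = 0.242^3 = 0.014172
The M peak is largest (0.435520); scaling to 100 gives 100.00 : 95.78 : 30.58 : 3.25.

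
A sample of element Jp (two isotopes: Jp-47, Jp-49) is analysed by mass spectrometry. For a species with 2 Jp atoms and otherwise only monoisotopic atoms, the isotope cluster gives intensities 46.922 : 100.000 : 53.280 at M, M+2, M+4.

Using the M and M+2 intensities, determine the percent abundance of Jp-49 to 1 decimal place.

Write p for the Jp-47 fraction. I(M+2)/I(M) = [C(2,1)·p^1·(1−p)] / p^2 = 2·(1−p)/p = 100.000/46.922 = 2.1312
(1−p)/p = 2.1312/2 = 1.0656  ⇒  p = 1/(1 + 1.0656) = 0.4841
Jp-47: 48.4%, Jp-49: 51.6%.

51.6%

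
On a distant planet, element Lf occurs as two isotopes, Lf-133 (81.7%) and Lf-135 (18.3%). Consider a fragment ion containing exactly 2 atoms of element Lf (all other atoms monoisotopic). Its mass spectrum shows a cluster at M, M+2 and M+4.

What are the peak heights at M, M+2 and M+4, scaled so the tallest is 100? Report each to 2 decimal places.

The 2 Lf atoms are independent, so intensities follow the terms of (0.817 + 0.183)^2.
P(M) = 0.817^2 = 0.667489
P(M+2) = 2 × 0.817^1 × 0.183^1 = 0.299022
P(M+4) = 0.183^2 = 0.033489
The M peak is largest (0.667489); scaling to 100 gives 100.00 : 44.80 : 5.02.

100.00 : 44.80 : 5.02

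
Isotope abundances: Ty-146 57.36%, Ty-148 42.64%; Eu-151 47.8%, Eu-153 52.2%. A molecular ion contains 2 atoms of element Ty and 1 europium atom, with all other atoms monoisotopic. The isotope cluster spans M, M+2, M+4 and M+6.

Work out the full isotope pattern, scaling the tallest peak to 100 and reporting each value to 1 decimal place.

38.8 : 100.0 : 84.4 : 23.4

Element Ty pattern (n=2): 0.32901696 : 0.48916608 : 0.18181696
Europium pattern (n=1): 0.4780 : 0.5220
Convolve the two distributions (both contribute in 2-u steps):
  M: 0.32901696×0.4780 = 0.157270
  M+2: 0.32901696×0.5220 + 0.48916608×0.4780 = 0.405568
  M+4: 0.48916608×0.5220 + 0.18181696×0.4780 = 0.342253
  M+6: 0.18181696×0.5220 = 0.094908
Scale to base peak (0.405568) = 100: 38.8 : 100.0 : 84.4 : 23.4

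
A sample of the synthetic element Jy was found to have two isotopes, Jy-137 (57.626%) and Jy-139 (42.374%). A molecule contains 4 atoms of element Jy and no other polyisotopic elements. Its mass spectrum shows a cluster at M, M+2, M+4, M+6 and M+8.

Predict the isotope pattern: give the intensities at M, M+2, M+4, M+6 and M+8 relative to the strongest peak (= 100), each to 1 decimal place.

The 4 Jy atoms are independent, so intensities follow the terms of (0.57626 + 0.42374)^4.
P(M) = 0.57626^4 = 0.110274
P(M+2) = 4 × 0.57626^3 × 0.42374^1 = 0.324351
P(M+4) = 6 × 0.57626^2 × 0.42374^2 = 0.357756
P(M+6) = 4 × 0.57626^1 × 0.42374^3 = 0.175379
P(M+8) = 0.42374^4 = 0.032240
The M+4 peak is largest (0.357756); scaling to 100 gives 30.8 : 90.7 : 100.0 : 49.0 : 9.0.

30.8 : 90.7 : 100.0 : 49.0 : 9.0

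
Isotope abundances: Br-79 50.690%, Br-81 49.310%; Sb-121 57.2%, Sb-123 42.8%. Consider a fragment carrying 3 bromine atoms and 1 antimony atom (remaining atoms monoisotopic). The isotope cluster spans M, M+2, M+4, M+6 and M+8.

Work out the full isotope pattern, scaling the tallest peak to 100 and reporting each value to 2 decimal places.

19.91 : 73.00 : 100.00 : 60.62 : 13.71

Bromine pattern (n=3): 0.13024674 : 0.3801026 : 0.36975457 : 0.11989609
Antimony pattern (n=1): 0.5720 : 0.4280
Convolve the two distributions (both contribute in 2-u steps):
  M: 0.13024674×0.5720 = 0.074501
  M+2: 0.13024674×0.4280 + 0.3801026×0.5720 = 0.273164
  M+4: 0.3801026×0.4280 + 0.36975457×0.5720 = 0.374184
  M+6: 0.36975457×0.4280 + 0.11989609×0.5720 = 0.226836
  M+8: 0.11989609×0.4280 = 0.051316
Scale to base peak (0.374184) = 100: 19.91 : 73.00 : 100.00 : 60.62 : 13.71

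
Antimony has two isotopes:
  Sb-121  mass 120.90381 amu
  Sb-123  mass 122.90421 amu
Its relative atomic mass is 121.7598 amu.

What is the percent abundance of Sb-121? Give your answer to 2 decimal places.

Writing the weighted mean with unknown fraction x of Sb-121:
120.90381·x + 122.90421·(1 − x) = 121.7598
(120.90381 − 122.90421)·x = 121.7598 − 122.90421
x = -1.14441 / -2.00040 = 0.57209 → 57.21% Sb-121, 42.79% Sb-123.

57.21%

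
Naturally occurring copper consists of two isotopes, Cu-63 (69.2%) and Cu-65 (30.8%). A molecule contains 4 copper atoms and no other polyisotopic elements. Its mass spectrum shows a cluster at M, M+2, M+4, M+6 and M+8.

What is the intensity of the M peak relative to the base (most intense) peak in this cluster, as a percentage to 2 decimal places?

Binomial terms of (0.692 + 0.308)^4: M 0.2293, M+2 0.4083, M+4 0.2726, M+6 0.0809, M+8 0.0090 → M+2 is the base peak.
P(M+2) = C(4,1) × 0.692^3 × 0.308^1 = 4 × 0.33137389 × 0.3080 = 0.408253 (base)
P(M) = C(4,0) × 0.692^4 × 0.308^0 = 1 × 0.22931073 × 1.0000 = 0.229311
Relative intensity = 0.229311 / 0.408253 × 100 = 56.17

56.17%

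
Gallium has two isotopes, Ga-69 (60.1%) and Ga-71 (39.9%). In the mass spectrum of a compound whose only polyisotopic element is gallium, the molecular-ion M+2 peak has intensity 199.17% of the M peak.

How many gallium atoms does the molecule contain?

3

The M+2/M ratio from n Ga atoms is n · q/p = n · 0.399/0.601.
n = 1.9917 × 0.601/0.399 = 3.00 ≈ 3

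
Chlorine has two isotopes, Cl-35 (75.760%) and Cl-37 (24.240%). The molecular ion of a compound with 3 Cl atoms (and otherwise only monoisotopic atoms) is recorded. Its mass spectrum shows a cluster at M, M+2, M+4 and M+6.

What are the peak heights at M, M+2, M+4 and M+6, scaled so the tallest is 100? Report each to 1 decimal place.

Expanding (0.75760 + 0.24240)^3:
P(M) = 0.75760^3 = 0.434830
P(M+2) = 3 × 0.75760^2 × 0.24240^1 = 0.417382
P(M+4) = 3 × 0.75760^1 × 0.24240^2 = 0.133545
P(M+6) = 0.24240^3 = 0.014243
The M peak is largest (0.434830); scaling to 100 gives 100.0 : 96.0 : 30.7 : 3.3.

100.0 : 96.0 : 30.7 : 3.3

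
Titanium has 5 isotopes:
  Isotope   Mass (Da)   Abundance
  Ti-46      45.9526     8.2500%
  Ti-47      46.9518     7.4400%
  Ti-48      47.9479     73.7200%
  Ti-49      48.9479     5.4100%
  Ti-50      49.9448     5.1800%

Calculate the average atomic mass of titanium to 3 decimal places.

Average mass = Σ (abundance × isotope mass) = 0.082500 × 45.9526 + 0.074400 × 46.9518 + 0.737200 × 47.9479 + 0.054100 × 48.9479 + 0.051800 × 49.9448
= 3.79109 + 3.49321 + 35.34719 + 2.64808 + 2.58714 = 47.86671 Da

47.867 Da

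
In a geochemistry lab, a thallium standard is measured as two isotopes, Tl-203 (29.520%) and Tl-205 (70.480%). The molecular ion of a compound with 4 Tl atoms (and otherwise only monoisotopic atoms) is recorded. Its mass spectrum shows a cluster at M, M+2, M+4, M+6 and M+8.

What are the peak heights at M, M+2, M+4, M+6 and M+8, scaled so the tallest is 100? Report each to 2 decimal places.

The 4 Tl atoms are independent, so intensities follow the terms of (0.29520 + 0.70480)^4.
P(M) = 0.29520^4 = 0.007594
P(M+2) = 4 × 0.29520^3 × 0.70480^1 = 0.072523
P(M+4) = 6 × 0.29520^2 × 0.70480^2 = 0.259726
P(M+6) = 4 × 0.29520^1 × 0.70480^3 = 0.413403
P(M+8) = 0.70480^4 = 0.246754
The M+6 peak is largest (0.413403); scaling to 100 gives 1.84 : 17.54 : 62.83 : 100.00 : 59.69.

1.84 : 17.54 : 62.83 : 100.00 : 59.69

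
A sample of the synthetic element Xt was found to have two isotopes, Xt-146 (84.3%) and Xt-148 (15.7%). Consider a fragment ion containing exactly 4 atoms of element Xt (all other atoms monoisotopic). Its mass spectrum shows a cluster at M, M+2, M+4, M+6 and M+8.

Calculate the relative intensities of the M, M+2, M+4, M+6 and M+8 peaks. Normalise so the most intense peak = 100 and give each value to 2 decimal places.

100.00 : 74.50 : 20.81 : 2.58 : 0.12

Each Xt atom is independently Xt-146 (p = 0.843) or Xt-148 (q = 0.157); the cluster is the binomial expansion (p + q)^4.
P(M) = 0.843^4 = 0.505022
P(M+2) = 4 × 0.843^3 × 0.157^1 = 0.376220
P(M+4) = 6 × 0.843^2 × 0.157^2 = 0.105101
P(M+6) = 4 × 0.843^1 × 0.157^3 = 0.013049
P(M+8) = 0.157^4 = 0.000608
The M peak is largest (0.505022); scaling to 100 gives 100.00 : 74.50 : 20.81 : 2.58 : 0.12.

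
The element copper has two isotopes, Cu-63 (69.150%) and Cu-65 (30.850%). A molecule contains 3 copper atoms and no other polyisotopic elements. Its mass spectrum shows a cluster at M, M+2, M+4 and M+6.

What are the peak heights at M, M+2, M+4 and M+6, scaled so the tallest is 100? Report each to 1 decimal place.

Each Cu atom is independently Cu-63 (p = 0.69150) or Cu-65 (q = 0.30850); the cluster is the binomial expansion (p + q)^3.
P(M) = 0.69150^3 = 0.330656
P(M+2) = 3 × 0.69150^2 × 0.30850^1 = 0.442548
P(M+4) = 3 × 0.69150^1 × 0.30850^2 = 0.197435
P(M+6) = 0.30850^3 = 0.029361
The M+2 peak is largest (0.442548); scaling to 100 gives 74.7 : 100.0 : 44.6 : 6.6.

74.7 : 100.0 : 44.6 : 6.6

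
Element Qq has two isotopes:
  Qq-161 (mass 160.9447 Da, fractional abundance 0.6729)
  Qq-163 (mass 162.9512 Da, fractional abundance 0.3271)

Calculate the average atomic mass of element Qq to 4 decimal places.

Weight each isotope mass by its fractional abundance: 0.6729 × 160.9447 + 0.3271 × 162.9512
= 108.29969 + 53.30134 = 161.60103 Da

161.6010 Da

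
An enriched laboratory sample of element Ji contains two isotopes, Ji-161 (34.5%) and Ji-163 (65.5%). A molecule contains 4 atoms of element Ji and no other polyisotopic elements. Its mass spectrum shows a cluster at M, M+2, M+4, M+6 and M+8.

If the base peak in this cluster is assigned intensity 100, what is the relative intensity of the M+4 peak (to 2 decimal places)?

Binomial terms of (0.345 + 0.655)^4: M 0.0142, M+2 0.1076, M+4 0.3064, M+6 0.3878, M+8 0.1841 → M+6 is the base peak.
P(M+6) = C(4,3) × 0.345^1 × 0.655^3 = 4 × 0.3450 × 0.28101138 = 0.387796 (base)
P(M+4) = C(4,2) × 0.345^2 × 0.655^2 = 6 × 0.119025 × 0.429025 = 0.306388
Relative intensity = 0.306388 / 0.387796 × 100 = 79.01

79.01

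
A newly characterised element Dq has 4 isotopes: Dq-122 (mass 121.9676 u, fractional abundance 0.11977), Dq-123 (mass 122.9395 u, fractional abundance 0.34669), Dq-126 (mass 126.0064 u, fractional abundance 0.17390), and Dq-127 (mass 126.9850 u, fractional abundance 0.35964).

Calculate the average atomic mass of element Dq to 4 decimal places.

Weight each isotope mass by its fractional abundance: 0.11977 × 121.9676 + 0.34669 × 122.9395 + 0.17390 × 126.0064 + 0.35964 × 126.9850
= 14.60806 + 42.62190 + 21.91251 + 45.66889 = 124.81136 u

124.8114 u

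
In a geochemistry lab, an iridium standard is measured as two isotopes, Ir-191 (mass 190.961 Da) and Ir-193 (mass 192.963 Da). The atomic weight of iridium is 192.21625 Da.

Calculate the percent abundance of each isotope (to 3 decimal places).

Ir-191: 37.300%, Ir-193: 62.700%

Let x be the fractional abundance of Ir-191; then Ir-193 has abundance 1 − x.
190.961·x + 192.963·(1 − x) = 192.21625
(190.961 − 192.963)·x = 192.21625 − 192.963
x = -0.74675 / -2.002 = 0.37300 → 37.300% Ir-191, 62.700% Ir-193.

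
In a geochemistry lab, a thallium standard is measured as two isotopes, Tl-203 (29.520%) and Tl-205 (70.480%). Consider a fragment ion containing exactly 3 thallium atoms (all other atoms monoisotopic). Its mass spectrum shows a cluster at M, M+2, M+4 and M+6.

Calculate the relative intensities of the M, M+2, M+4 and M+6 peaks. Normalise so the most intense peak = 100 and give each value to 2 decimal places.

5.85 : 41.88 : 100.00 : 79.58

The 3 Tl atoms are independent, so intensities follow the terms of (0.29520 + 0.70480)^3.
P(M) = 0.29520^3 = 0.025725
P(M+2) = 3 × 0.29520^2 × 0.70480^1 = 0.184255
P(M+4) = 3 × 0.29520^1 × 0.70480^2 = 0.439916
P(M+6) = 0.70480^3 = 0.350104
The M+4 peak is largest (0.439916); scaling to 100 gives 5.85 : 41.88 : 100.00 : 79.58.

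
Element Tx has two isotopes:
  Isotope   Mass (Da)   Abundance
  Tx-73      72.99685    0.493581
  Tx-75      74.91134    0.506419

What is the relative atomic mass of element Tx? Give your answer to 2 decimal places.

73.97 Da

Weight each isotope mass by its fractional abundance: 0.493581 × 72.99685 + 0.506419 × 74.91134
= 36.029858 + 37.936526 = 73.966384 Da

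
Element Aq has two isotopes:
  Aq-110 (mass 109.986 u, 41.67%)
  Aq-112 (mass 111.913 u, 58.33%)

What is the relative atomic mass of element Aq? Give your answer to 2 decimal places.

111.11 u

Average mass = Σ (abundance × isotope mass) = 0.4167 × 109.986 + 0.5833 × 111.913
= 45.8312 + 65.2789 = 111.1101 u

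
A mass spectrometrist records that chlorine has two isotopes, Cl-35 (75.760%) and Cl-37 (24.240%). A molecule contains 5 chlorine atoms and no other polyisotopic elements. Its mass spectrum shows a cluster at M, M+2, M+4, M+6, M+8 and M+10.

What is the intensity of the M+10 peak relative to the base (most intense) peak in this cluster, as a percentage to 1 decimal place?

0.2%

Term probabilities: M 0.2496, M+2 0.3993, M+4 0.2555, M+6 0.0817, M+8 0.0131, M+10 0.0008. Base peak = M+2.
P(M+2) = C(5,1) × 0.75760^4 × 0.24240^1 = 5 × 0.32942751 × 0.2424 = 0.399266 (base)
P(M+10) = C(5,5) × 0.75760^0 × 0.24240^5 = 1 × 1.0000 × 0.00083688 = 0.000837
Relative intensity = 0.000837 / 0.399266 × 100 = 0.2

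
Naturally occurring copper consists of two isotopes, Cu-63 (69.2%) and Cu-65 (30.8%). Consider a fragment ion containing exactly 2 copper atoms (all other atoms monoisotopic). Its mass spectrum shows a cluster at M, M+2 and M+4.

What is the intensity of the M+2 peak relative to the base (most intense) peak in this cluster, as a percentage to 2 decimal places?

Term probabilities: M 0.4789, M+2 0.4263, M+4 0.0949. Base peak = M.
P(M) = C(2,0) × 0.692^2 × 0.308^0 = 1 × 0.478864 × 1.0000 = 0.478864 (base)
P(M+2) = C(2,1) × 0.692^1 × 0.308^1 = 2 × 0.6920 × 0.3080 = 0.426272
Relative intensity = 0.426272 / 0.478864 × 100 = 89.02

89.02%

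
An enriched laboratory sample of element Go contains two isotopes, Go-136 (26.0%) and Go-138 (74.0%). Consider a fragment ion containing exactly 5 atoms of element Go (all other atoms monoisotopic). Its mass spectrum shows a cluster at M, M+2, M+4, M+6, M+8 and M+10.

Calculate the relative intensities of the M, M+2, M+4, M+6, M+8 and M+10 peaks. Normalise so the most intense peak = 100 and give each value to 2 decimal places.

0.30 : 4.34 : 24.69 : 70.27 : 100.00 : 56.92

Each Go atom is independently Go-136 (p = 0.260) or Go-138 (q = 0.740); the cluster is the binomial expansion (p + q)^5.
P(M) = 0.260^5 = 0.001188
P(M+2) = 5 × 0.260^4 × 0.740^1 = 0.016908
P(M+4) = 10 × 0.260^3 × 0.740^2 = 0.096246
P(M+6) = 10 × 0.260^2 × 0.740^3 = 0.273931
P(M+8) = 5 × 0.260^1 × 0.740^4 = 0.389825
P(M+10) = 0.740^5 = 0.221901
The M+8 peak is largest (0.389825); scaling to 100 gives 0.30 : 4.34 : 24.69 : 70.27 : 100.00 : 56.92.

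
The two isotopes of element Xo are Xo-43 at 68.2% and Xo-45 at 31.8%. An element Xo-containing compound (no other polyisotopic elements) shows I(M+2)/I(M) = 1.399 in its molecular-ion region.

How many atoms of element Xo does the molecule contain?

3

For n independent Xo atoms, I(M+2)/I(M) = n · (abundance Xo-45) / (abundance Xo-43) = n · 0.318/0.682.
n = 1.399 × 0.682/0.318 = 3.00 ≈ 3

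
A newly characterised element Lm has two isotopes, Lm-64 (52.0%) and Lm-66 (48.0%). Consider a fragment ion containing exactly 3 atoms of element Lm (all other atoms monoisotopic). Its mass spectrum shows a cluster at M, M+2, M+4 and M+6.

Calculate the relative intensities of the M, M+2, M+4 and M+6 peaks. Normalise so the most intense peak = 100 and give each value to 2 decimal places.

Expanding (0.520 + 0.480)^3:
P(M) = 0.520^3 = 0.140608
P(M+2) = 3 × 0.520^2 × 0.480^1 = 0.389376
P(M+4) = 3 × 0.520^1 × 0.480^2 = 0.359424
P(M+6) = 0.480^3 = 0.110592
The M+2 peak is largest (0.389376); scaling to 100 gives 36.11 : 100.00 : 92.31 : 28.40.

36.11 : 100.00 : 92.31 : 28.40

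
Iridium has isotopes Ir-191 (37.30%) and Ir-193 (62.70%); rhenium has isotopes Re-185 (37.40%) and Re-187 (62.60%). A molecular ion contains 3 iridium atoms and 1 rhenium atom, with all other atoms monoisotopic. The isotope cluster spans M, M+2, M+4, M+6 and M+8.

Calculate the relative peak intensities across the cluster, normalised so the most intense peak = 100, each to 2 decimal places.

Iridium pattern (n=3): 0.05189512 : 0.26170165 : 0.43991135 : 0.24649188
Rhenium pattern (n=1): 0.3740 : 0.6260
Convolve the two distributions (both contribute in 2-u steps):
  M: 0.05189512×0.3740 = 0.019409
  M+2: 0.05189512×0.6260 + 0.26170165×0.3740 = 0.130363
  M+4: 0.26170165×0.6260 + 0.43991135×0.3740 = 0.328352
  M+6: 0.43991135×0.6260 + 0.24649188×0.3740 = 0.367572
  M+8: 0.24649188×0.6260 = 0.154304
Scale to base peak (0.367572) = 100: 5.28 : 35.47 : 89.33 : 100.00 : 41.98

5.28 : 35.47 : 89.33 : 100.00 : 41.98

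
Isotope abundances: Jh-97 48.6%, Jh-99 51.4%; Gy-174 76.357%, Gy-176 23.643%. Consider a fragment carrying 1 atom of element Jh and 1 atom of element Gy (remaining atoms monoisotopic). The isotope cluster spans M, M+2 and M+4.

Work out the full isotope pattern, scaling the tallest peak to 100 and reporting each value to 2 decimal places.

Element Jh pattern (n=1): 0.4860 : 0.5140
Element Gy pattern (n=1): 0.76357 : 0.23643
Convolve the two distributions (both contribute in 2-u steps):
  M: 0.4860×0.76357 = 0.371095
  M+2: 0.4860×0.23643 + 0.5140×0.76357 = 0.507380
  M+4: 0.5140×0.23643 = 0.121525
Scale to base peak (0.507380) = 100: 73.14 : 100.00 : 23.95

73.14 : 100.00 : 23.95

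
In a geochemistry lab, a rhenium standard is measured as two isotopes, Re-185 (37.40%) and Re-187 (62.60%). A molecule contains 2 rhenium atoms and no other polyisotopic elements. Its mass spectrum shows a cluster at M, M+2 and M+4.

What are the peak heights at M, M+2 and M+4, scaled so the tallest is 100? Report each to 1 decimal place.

29.9 : 100.0 : 83.7

Each Re atom is independently Re-185 (p = 0.3740) or Re-187 (q = 0.6260); the cluster is the binomial expansion (p + q)^2.
P(M) = 0.3740^2 = 0.139876
P(M+2) = 2 × 0.3740^1 × 0.6260^1 = 0.468248
P(M+4) = 0.6260^2 = 0.391876
The M+2 peak is largest (0.468248); scaling to 100 gives 29.9 : 100.0 : 83.7.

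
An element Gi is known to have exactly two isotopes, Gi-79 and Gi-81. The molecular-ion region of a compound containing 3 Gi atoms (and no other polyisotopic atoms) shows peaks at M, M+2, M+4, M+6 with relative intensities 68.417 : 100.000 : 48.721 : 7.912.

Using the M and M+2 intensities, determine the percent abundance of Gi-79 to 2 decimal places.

Write p for the Gi-79 fraction. I(M+2)/I(M) = [C(3,1)·p^2·(1−p)] / p^3 = 3·(1−p)/p = 100.000/68.417 = 1.4616
(1−p)/p = 1.4616/3 = 0.4872  ⇒  p = 1/(1 + 0.4872) = 0.6724
Gi-79: 67.24%, Gi-81: 32.76%.

67.24%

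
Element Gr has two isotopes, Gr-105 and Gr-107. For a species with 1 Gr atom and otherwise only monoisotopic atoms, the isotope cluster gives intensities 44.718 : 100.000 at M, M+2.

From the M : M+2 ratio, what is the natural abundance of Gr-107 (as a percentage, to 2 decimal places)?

If p is the fraction of Gr that is Gr-105, then I(M+2)/I(M) = [C(1,1)·p^0·(1−p)] / p^1 = 1·(1−p)/p = 100.000/44.718 = 2.2362
(1−p)/p = 2.2362/1 = 2.2362  ⇒  p = 1/(1 + 2.2362) = 0.3090
Gr-105: 30.90%, Gr-107: 69.10%.

69.10%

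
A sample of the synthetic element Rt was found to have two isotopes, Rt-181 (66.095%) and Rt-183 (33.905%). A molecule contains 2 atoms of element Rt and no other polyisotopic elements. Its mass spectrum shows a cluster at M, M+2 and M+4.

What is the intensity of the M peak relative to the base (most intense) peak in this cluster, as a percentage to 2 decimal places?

Term probabilities: M 0.4369, M+2 0.4482, M+4 0.1150. Base peak = M+2.
P(M+2) = C(2,1) × 0.66095^1 × 0.33905^1 = 2 × 0.66095 × 0.33905 = 0.448190 (base)
P(M) = C(2,0) × 0.66095^2 × 0.33905^0 = 1 × 0.4368549 × 1.0000 = 0.436855
Relative intensity = 0.436855 / 0.448190 × 100 = 97.47

97.47%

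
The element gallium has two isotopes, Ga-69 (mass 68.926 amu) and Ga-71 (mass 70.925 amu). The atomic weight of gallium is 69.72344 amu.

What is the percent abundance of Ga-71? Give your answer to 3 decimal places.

Writing the weighted mean with unknown fraction x of Ga-69:
68.926·x + 70.925·(1 − x) = 69.72344
(68.926 − 70.925)·x = 69.72344 − 70.925
x = -1.20156 / -1.999 = 0.60108 → 60.108% Ga-69, 39.892% Ga-71.

39.892%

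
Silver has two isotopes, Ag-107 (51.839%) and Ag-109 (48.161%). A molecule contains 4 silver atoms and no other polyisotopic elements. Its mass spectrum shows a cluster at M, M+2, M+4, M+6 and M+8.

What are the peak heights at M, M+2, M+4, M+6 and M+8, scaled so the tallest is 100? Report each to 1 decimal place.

19.3 : 71.8 : 100.0 : 61.9 : 14.4

The 4 Ag atoms are independent, so intensities follow the terms of (0.51839 + 0.48161)^4.
P(M) = 0.51839^4 = 0.072215
P(M+2) = 4 × 0.51839^3 × 0.48161^1 = 0.268365
P(M+4) = 6 × 0.51839^2 × 0.48161^2 = 0.373986
P(M+6) = 4 × 0.51839^1 × 0.48161^3 = 0.231634
P(M+8) = 0.48161^4 = 0.053800
The M+4 peak is largest (0.373986); scaling to 100 gives 19.3 : 71.8 : 100.0 : 61.9 : 14.4.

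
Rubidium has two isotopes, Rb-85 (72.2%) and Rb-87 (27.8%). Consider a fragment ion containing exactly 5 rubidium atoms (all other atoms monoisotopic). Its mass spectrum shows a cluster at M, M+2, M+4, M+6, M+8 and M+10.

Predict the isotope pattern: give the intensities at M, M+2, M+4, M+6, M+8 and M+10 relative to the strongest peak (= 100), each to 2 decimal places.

The 5 Rb atoms are independent, so intensities follow the terms of (0.722 + 0.278)^5.
P(M) = 0.722^5 = 0.196194
P(M+2) = 5 × 0.722^4 × 0.278^1 = 0.377714
P(M+4) = 10 × 0.722^3 × 0.278^2 = 0.290872
P(M+6) = 10 × 0.722^2 × 0.278^3 = 0.111998
P(M+8) = 5 × 0.722^1 × 0.278^4 = 0.021562
P(M+10) = 0.278^5 = 0.001660
The M+2 peak is largest (0.377714); scaling to 100 gives 51.94 : 100.00 : 77.01 : 29.65 : 5.71 : 0.44.

51.94 : 100.00 : 77.01 : 29.65 : 5.71 : 0.44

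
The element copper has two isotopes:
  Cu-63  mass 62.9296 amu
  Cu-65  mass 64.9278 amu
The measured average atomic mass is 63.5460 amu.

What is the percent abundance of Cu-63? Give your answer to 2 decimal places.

69.15%

Let x be the fractional abundance of Cu-63; then Cu-65 has abundance 1 − x.
62.9296·x + 64.9278·(1 − x) = 63.5460
(62.9296 − 64.9278)·x = 63.5460 − 64.9278
x = -1.3818 / -1.9982 = 0.69152 → 69.15% Cu-63, 30.85% Cu-65.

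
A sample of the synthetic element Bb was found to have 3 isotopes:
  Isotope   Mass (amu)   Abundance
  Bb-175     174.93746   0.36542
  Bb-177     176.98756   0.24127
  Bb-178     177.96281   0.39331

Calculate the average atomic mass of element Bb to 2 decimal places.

176.62 amu

Average mass = Σ (abundance × isotope mass) = 0.36542 × 174.93746 + 0.24127 × 176.98756 + 0.39331 × 177.96281
= 63.925647 + 42.701789 + 69.994553 = 176.621989 amu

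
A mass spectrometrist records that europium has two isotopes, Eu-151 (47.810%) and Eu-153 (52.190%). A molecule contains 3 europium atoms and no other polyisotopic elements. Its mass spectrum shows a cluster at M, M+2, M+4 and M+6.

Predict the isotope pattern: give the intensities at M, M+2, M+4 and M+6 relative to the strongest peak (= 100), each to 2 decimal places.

The 3 Eu atoms are independent, so intensities follow the terms of (0.47810 + 0.52190)^3.
P(M) = 0.47810^3 = 0.109284
P(M+2) = 3 × 0.47810^2 × 0.52190^1 = 0.357887
P(M+4) = 3 × 0.47810^1 × 0.52190^2 = 0.390674
P(M+6) = 0.52190^3 = 0.142155
The M+4 peak is largest (0.390674); scaling to 100 gives 27.97 : 91.61 : 100.00 : 36.39.

27.97 : 91.61 : 100.00 : 36.39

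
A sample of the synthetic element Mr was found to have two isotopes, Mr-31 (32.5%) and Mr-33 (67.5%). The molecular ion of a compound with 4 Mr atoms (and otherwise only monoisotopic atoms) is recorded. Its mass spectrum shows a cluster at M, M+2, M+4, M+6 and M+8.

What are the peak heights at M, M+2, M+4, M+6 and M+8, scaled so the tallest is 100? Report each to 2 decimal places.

2.79 : 23.18 : 72.22 : 100.00 : 51.92

The 4 Mr atoms are independent, so intensities follow the terms of (0.325 + 0.675)^4.
P(M) = 0.325^4 = 0.011157
P(M+2) = 4 × 0.325^3 × 0.675^1 = 0.092686
P(M+4) = 6 × 0.325^2 × 0.675^2 = 0.288752
P(M+6) = 4 × 0.325^1 × 0.675^3 = 0.399811
P(M+8) = 0.675^4 = 0.207594
The M+6 peak is largest (0.399811); scaling to 100 gives 2.79 : 23.18 : 72.22 : 100.00 : 51.92.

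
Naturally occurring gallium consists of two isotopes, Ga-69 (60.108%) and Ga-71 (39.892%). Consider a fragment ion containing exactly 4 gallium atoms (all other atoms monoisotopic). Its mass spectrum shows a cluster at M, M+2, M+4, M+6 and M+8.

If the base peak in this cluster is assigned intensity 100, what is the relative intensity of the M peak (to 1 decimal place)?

Term probabilities: M 0.1305, M+2 0.3465, M+4 0.3450, M+6 0.1526, M+8 0.0253. Base peak = M+2.
P(M+2) = C(4,1) × 0.60108^3 × 0.39892^1 = 4 × 0.2171685 × 0.39892 = 0.346531 (base)
P(M) = C(4,0) × 0.60108^4 × 0.39892^0 = 1 × 0.13053564 × 1.0000 = 0.130536
Relative intensity = 0.130536 / 0.346531 × 100 = 37.7

37.7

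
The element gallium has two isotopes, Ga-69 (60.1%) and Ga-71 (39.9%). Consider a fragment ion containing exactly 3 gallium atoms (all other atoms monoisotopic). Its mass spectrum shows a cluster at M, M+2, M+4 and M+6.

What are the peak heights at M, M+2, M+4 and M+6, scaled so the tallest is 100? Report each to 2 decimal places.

Expanding (0.601 + 0.399)^3:
P(M) = 0.601^3 = 0.217082
P(M+2) = 3 × 0.601^2 × 0.399^1 = 0.432358
P(M+4) = 3 × 0.601^1 × 0.399^2 = 0.287039
P(M+6) = 0.399^3 = 0.063521
The M+2 peak is largest (0.432358); scaling to 100 gives 50.21 : 100.00 : 66.39 : 14.69.

50.21 : 100.00 : 66.39 : 14.69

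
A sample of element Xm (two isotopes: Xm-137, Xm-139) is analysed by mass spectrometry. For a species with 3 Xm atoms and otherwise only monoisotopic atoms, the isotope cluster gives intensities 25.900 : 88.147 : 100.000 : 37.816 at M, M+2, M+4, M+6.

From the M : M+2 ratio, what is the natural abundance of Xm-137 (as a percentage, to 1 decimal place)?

46.9%

If p is the fraction of Xm that is Xm-137, then I(M+2)/I(M) = [C(3,1)·p^2·(1−p)] / p^3 = 3·(1−p)/p = 88.147/25.900 = 3.4034
(1−p)/p = 3.4034/3 = 1.1345  ⇒  p = 1/(1 + 1.1345) = 0.4685
Xm-137: 46.9%, Xm-139: 53.1%.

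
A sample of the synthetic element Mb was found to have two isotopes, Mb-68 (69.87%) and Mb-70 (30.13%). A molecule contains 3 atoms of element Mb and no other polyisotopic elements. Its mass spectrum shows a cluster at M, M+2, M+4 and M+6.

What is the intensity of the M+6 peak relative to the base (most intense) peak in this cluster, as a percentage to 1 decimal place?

Binomial terms of (0.6987 + 0.3013)^3: M 0.3411, M+2 0.4413, M+4 0.1903, M+6 0.0274 → M+2 is the base peak.
P(M+2) = C(3,1) × 0.6987^2 × 0.3013^1 = 3 × 0.48818169 × 0.3013 = 0.441267 (base)
P(M+6) = C(3,3) × 0.6987^0 × 0.3013^3 = 1 × 1.0000 × 0.02735252 = 0.027353
Relative intensity = 0.027353 / 0.441267 × 100 = 6.2

6.2%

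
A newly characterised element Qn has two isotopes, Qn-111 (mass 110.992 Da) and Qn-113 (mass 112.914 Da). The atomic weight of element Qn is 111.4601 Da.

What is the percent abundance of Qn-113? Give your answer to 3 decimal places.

With x = fraction of Qn-111 (so Qn-113 is 1 − x):
110.992·x + 112.914·(1 − x) = 111.4601
(110.992 − 112.914)·x = 111.4601 − 112.914
x = -1.4539 / -1.922 = 0.75645 → 75.645% Qn-111, 24.355% Qn-113.

24.355%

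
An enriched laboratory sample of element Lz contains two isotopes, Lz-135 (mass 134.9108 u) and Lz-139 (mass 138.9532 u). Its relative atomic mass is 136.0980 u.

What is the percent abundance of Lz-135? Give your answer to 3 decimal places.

With x = fraction of Lz-135 (so Lz-139 is 1 − x):
134.9108·x + 138.9532·(1 − x) = 136.0980
(134.9108 − 138.9532)·x = 136.0980 − 138.9532
x = -2.8552 / -4.0424 = 0.70631 → 70.631% Lz-135, 29.369% Lz-139.

70.631%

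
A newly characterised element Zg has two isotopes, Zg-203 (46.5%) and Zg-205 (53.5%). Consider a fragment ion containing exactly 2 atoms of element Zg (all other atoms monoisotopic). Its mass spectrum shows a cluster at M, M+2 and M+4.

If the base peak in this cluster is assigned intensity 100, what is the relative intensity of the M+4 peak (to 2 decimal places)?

(0.465 + 0.535)^2 gives M 0.2162, M+2 0.4975, M+4 0.2862; the largest is M+2.
P(M+2) = C(2,1) × 0.465^1 × 0.535^1 = 2 × 0.4650 × 0.5350 = 0.497550 (base)
P(M+4) = C(2,2) × 0.465^0 × 0.535^2 = 1 × 1.0000 × 0.286225 = 0.286225
Relative intensity = 0.286225 / 0.497550 × 100 = 57.53

57.53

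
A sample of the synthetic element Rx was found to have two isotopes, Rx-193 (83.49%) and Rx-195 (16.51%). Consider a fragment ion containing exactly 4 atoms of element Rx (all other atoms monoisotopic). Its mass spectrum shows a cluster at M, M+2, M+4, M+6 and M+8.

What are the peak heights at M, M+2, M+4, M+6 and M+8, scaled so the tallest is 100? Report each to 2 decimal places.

100.00 : 79.10 : 23.46 : 3.09 : 0.15

Each Rx atom is independently Rx-193 (p = 0.8349) or Rx-195 (q = 0.1651); the cluster is the binomial expansion (p + q)^4.
P(M) = 0.8349^4 = 0.485890
P(M+2) = 4 × 0.8349^3 × 0.1651^1 = 0.384335
P(M+4) = 6 × 0.8349^2 × 0.1651^2 = 0.114002
P(M+6) = 4 × 0.8349^1 × 0.1651^3 = 0.015029
P(M+8) = 0.1651^4 = 0.000743
The M peak is largest (0.485890); scaling to 100 gives 100.00 : 79.10 : 23.46 : 3.09 : 0.15.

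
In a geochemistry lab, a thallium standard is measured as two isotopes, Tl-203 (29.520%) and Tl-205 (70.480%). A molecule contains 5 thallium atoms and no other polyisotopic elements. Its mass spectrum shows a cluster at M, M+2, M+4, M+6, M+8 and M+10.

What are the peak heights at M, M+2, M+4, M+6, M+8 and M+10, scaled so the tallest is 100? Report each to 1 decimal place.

Each Tl atom is independently Tl-203 (p = 0.29520) or Tl-205 (q = 0.70480); the cluster is the binomial expansion (p + q)^5.
P(M) = 0.29520^5 = 0.002242
P(M+2) = 5 × 0.29520^4 × 0.70480^1 = 0.026761
P(M+4) = 10 × 0.29520^3 × 0.70480^2 = 0.127785
P(M+6) = 10 × 0.29520^2 × 0.70480^3 = 0.305092
P(M+8) = 5 × 0.29520^1 × 0.70480^4 = 0.364208
P(M+10) = 0.70480^5 = 0.173912
The M+8 peak is largest (0.364208); scaling to 100 gives 0.6 : 7.3 : 35.1 : 83.8 : 100.0 : 47.8.

0.6 : 7.3 : 35.1 : 83.8 : 100.0 : 47.8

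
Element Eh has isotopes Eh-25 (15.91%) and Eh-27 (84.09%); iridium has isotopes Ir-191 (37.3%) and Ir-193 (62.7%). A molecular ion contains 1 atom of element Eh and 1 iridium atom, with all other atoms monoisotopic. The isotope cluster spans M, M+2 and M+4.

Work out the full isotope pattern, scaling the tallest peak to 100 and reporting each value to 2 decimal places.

Element Eh pattern (n=1): 0.1591 : 0.8409
Iridium pattern (n=1): 0.3730 : 0.6270
Convolve the two distributions (both contribute in 2-u steps):
  M: 0.1591×0.3730 = 0.059344
  M+2: 0.1591×0.6270 + 0.8409×0.3730 = 0.413411
  M+4: 0.8409×0.6270 = 0.527244
Scale to base peak (0.527244) = 100: 11.26 : 78.41 : 100.00

11.26 : 78.41 : 100.00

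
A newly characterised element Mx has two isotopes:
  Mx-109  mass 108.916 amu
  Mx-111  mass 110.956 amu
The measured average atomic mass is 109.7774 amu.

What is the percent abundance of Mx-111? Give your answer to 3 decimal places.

42.225%

Let x be the fractional abundance of Mx-109; then Mx-111 has abundance 1 − x.
108.916·x + 110.956·(1 − x) = 109.7774
(108.916 − 110.956)·x = 109.7774 − 110.956
x = -1.1786 / -2.040 = 0.57775 → 57.775% Mx-109, 42.225% Mx-111.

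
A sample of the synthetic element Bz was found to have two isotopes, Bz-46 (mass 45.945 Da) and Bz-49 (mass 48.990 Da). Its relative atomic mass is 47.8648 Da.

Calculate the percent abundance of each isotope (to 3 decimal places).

Writing the weighted mean with unknown fraction x of Bz-46:
45.945·x + 48.990·(1 − x) = 47.8648
(45.945 − 48.990)·x = 47.8648 − 48.990
x = -1.1252 / -3.045 = 0.36952 → 36.952% Bz-46, 63.048% Bz-49.

Bz-46: 36.952%, Bz-49: 63.048%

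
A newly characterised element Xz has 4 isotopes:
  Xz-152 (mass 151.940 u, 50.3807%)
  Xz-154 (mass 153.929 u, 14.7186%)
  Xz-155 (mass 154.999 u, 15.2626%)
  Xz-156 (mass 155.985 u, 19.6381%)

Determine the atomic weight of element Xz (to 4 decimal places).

Weight each isotope mass by its fractional abundance: 0.503807 × 151.940 + 0.147186 × 153.929 + 0.152626 × 154.999 + 0.196381 × 155.985
= 76.54844 + 22.65619 + 23.65688 + 30.63249 = 153.49400 u

153.4940 u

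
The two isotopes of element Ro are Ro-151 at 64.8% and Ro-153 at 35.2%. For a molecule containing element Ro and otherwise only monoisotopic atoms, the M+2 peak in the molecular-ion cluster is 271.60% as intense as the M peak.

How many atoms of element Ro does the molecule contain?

5

The M+2/M ratio from n Ro atoms is n · q/p = n · 0.352/0.648.
n = 2.7160 × 0.648/0.352 = 5.00 ≈ 5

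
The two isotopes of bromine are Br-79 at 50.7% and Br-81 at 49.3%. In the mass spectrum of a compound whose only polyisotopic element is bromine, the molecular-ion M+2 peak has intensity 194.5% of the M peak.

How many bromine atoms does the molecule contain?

2

With n Br atoms, P(M+2)/P(M) = C(n,1)·p^(n−1)q / p^n = n·q/p = n · 0.493/0.507.
n = 1.945 × 0.507/0.493 = 2.00 ≈ 2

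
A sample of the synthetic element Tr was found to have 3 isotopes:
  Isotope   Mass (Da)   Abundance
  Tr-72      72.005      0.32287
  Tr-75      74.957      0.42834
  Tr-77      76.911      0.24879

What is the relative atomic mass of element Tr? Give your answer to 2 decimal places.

Ar = Σ fᵢ·mᵢ = 0.32287 × 72.005 + 0.42834 × 74.957 + 0.24879 × 76.911
= 23.2483 + 32.1071 + 19.1347 = 74.4901 Da

74.49 Da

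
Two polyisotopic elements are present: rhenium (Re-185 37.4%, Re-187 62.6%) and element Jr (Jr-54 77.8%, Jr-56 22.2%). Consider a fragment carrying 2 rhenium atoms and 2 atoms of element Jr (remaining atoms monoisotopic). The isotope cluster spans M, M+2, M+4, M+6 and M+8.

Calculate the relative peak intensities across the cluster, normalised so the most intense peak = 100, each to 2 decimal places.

Rhenium pattern (n=2): 0.139876 : 0.468248 : 0.391876
Element Jr pattern (n=2): 0.605284 : 0.345432 : 0.049284
Convolve the two distributions (both contribute in 2-u steps):
  M: 0.139876×0.605284 = 0.084665
  M+2: 0.139876×0.345432 + 0.468248×0.605284 = 0.331741
  M+4: 0.139876×0.049284 + 0.468248×0.345432 + 0.391876×0.605284 = 0.405838
  M+6: 0.468248×0.049284 + 0.391876×0.345432 = 0.158444
  M+8: 0.391876×0.049284 = 0.019313
Scale to base peak (0.405838) = 100: 20.86 : 81.74 : 100.00 : 39.04 : 4.76

20.86 : 81.74 : 100.00 : 39.04 : 4.76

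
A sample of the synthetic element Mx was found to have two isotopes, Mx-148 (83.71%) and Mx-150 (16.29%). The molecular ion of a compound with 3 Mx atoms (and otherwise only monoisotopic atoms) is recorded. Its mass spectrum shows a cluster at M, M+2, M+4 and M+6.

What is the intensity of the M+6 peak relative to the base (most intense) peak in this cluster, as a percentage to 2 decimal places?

Binomial terms of (0.8371 + 0.1629)^3: M 0.5866, M+2 0.3424, M+4 0.0666, M+6 0.0043 → M is the base peak.
P(M) = C(3,0) × 0.8371^3 × 0.1629^0 = 1 × 0.58658645 × 1.0000 = 0.586586 (base)
P(M+6) = C(3,3) × 0.8371^0 × 0.1629^3 = 1 × 1.0000 × 0.00432278 = 0.004323
Relative intensity = 0.004323 / 0.586586 × 100 = 0.74

0.74%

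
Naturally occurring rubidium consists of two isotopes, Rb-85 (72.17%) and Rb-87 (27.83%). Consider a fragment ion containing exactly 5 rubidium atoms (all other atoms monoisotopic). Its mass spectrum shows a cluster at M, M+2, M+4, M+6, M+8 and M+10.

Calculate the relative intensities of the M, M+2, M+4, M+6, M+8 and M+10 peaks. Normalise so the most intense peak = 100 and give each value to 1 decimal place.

The 5 Rb atoms are independent, so intensities follow the terms of (0.7217 + 0.2783)^5.
P(M) = 0.7217^5 = 0.195787
P(M+2) = 5 × 0.7217^4 × 0.2783^1 = 0.377494
P(M+4) = 10 × 0.7217^3 × 0.2783^2 = 0.291136
P(M+6) = 10 × 0.7217^2 × 0.2783^3 = 0.112267
P(M+8) = 5 × 0.7217^1 × 0.2783^4 = 0.021646
P(M+10) = 0.2783^5 = 0.001669
The M+2 peak is largest (0.377494); scaling to 100 gives 51.9 : 100.0 : 77.1 : 29.7 : 5.7 : 0.4.

51.9 : 100.0 : 77.1 : 29.7 : 5.7 : 0.4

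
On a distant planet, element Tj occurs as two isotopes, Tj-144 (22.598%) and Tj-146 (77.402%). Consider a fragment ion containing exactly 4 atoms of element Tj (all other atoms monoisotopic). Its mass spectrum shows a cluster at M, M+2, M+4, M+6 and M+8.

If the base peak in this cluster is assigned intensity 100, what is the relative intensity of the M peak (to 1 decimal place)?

Binomial terms of (0.22598 + 0.77402)^4: M 0.0026, M+2 0.0357, M+4 0.1836, M+6 0.4192, M+8 0.3589 → M+6 is the base peak.
P(M+6) = C(4,3) × 0.22598^1 × 0.77402^3 = 4 × 0.22598 × 0.46372077 = 0.419166 (base)
P(M) = C(4,0) × 0.22598^4 × 0.77402^0 = 1 × 0.00260783 × 1.0000 = 0.002608
Relative intensity = 0.002608 / 0.419166 × 100 = 0.6

0.6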